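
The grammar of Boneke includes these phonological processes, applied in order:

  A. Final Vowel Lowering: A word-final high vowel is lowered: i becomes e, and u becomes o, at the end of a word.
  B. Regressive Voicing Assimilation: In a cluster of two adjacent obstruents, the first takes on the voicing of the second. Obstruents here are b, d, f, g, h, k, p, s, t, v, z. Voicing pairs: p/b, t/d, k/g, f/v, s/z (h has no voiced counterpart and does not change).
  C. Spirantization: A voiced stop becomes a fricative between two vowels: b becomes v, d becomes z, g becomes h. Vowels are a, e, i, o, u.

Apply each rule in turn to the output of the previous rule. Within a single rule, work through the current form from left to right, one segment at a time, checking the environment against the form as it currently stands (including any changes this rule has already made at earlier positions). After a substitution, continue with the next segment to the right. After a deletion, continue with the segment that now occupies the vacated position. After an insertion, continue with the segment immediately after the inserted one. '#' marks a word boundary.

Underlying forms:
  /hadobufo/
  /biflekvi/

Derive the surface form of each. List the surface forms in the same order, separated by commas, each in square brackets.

[hazovufo], [biflegve]

/hadobufo/:
  A Final Vowel Lowering: no change — [hadobufo]
  B Regressive Voicing Assimilation: no change — [hadobufo]
  C Spirantization: [hadobufo] → [hazovufo]
/biflekvi/:
  A Final Vowel Lowering: [biflekvi] → [biflekve]
  B Regressive Voicing Assimilation: [biflekve] → [biflegve]
  C Spirantization: no change — [biflegve]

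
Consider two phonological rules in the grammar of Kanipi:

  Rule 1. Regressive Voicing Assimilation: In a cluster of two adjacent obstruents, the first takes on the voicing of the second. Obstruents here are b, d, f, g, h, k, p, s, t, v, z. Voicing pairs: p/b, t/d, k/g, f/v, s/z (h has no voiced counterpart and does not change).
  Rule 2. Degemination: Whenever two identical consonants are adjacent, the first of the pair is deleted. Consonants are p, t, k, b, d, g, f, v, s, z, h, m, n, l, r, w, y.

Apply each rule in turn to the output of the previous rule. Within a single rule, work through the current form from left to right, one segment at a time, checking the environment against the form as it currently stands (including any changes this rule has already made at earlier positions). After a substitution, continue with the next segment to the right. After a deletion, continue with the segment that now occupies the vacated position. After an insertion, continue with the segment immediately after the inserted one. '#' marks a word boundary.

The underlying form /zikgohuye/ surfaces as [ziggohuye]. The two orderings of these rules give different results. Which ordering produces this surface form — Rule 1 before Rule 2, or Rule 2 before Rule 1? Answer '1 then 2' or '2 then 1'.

2 then 1

Order 1 then 2:
  1 Regressive Voicing Assimilation: [zikgohuye] → [ziggohuye]
  2 Degemination: [ziggohuye] → [zigohuye]
  result: [zigohuye]
Order 2 then 1:
  2 Degemination: no change — [zikgohuye]
  1 Regressive Voicing Assimilation: [zikgohuye] → [ziggohuye]
  result: [ziggohuye]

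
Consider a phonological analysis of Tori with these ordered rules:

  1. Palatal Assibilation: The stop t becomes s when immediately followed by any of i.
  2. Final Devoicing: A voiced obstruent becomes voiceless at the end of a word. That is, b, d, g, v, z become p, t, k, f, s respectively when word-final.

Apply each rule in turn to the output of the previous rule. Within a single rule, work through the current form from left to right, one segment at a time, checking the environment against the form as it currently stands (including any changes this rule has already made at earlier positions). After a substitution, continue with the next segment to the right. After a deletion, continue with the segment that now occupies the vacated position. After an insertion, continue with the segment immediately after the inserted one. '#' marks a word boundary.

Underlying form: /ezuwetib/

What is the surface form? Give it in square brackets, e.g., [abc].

1 Palatal Assibilation: [ezuwetib] → [ezuwesib]
2 Final Devoicing: [ezuwesib] → [ezuwesip]

[ezuwesip]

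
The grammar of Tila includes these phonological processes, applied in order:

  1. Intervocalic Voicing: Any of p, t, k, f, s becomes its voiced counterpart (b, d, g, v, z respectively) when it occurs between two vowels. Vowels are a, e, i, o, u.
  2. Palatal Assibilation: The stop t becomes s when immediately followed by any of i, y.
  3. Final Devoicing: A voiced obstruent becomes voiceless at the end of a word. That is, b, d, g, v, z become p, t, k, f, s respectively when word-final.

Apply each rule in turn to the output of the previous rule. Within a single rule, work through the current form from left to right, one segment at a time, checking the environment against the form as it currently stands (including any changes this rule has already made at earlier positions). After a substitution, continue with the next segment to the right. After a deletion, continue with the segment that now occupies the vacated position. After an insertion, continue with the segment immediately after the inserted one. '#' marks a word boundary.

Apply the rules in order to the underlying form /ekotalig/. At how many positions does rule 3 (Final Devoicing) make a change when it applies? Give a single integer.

1

1 Intervocalic Voicing: [ekotalig] → [egodalig]
2 Palatal Assibilation: no change — [egodalig]
3 Final Devoicing: [egodalig] → [egodalik]
Rule 3 changed 1 position(s).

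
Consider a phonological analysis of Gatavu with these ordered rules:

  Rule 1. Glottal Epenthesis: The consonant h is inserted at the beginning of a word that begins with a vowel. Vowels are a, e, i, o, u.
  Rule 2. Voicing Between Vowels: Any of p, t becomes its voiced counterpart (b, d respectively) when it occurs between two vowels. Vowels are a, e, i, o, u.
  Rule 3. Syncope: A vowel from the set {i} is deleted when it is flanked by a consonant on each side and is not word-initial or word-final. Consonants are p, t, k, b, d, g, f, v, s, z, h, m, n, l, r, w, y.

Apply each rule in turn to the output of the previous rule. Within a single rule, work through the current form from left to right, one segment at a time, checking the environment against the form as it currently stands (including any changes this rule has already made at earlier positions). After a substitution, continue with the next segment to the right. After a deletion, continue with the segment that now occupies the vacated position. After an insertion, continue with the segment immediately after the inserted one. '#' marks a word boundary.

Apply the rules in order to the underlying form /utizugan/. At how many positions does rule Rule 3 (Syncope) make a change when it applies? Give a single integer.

Rule 1 Glottal Epenthesis: [utizugan] → [hutizugan]
Rule 2 Voicing Between Vowels: [hutizugan] → [hudizugan]
Rule 3 Syncope: [hudizugan] → [hudzugan]
Rule Rule 3 changed 1 position(s).

1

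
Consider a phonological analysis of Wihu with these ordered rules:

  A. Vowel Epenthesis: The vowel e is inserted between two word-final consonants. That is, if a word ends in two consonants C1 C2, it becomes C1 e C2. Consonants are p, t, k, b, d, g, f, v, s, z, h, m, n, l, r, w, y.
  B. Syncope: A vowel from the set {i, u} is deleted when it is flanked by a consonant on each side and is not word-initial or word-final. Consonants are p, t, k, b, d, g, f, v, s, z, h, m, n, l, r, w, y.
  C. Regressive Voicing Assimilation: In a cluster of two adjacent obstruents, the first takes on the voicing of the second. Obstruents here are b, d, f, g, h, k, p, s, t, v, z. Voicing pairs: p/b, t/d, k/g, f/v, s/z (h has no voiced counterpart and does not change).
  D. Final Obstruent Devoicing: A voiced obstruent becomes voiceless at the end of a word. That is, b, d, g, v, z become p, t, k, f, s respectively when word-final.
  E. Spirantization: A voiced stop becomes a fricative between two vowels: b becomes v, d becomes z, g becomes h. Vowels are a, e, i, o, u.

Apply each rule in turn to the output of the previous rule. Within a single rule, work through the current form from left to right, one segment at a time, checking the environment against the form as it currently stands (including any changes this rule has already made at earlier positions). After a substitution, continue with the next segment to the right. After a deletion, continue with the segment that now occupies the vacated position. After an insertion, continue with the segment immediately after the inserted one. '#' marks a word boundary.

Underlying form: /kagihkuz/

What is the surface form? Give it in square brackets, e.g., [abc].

[kakhgs]

A Vowel Epenthesis: no change — [kagihkuz]
B Syncope: [kagihkuz] → [kaghkz]
C Regressive Voicing Assimilation: [kaghkz] → [kakhgz]
D Final Obstruent Devoicing: [kakhgz] → [kakhgs]
E Spirantization: no change — [kakhgs]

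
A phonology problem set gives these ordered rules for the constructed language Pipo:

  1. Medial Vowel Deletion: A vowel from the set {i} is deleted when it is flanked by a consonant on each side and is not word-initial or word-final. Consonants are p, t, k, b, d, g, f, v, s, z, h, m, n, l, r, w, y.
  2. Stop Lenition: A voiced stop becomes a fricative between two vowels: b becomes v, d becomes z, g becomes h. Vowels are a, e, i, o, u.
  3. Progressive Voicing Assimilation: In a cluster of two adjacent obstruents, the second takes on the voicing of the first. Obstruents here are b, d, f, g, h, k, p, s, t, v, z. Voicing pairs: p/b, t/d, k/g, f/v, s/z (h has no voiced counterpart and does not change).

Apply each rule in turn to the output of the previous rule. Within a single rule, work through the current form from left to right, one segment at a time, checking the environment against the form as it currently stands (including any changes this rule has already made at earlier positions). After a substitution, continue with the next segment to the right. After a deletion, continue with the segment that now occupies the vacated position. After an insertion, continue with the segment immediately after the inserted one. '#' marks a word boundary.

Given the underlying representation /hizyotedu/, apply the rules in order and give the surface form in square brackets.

[hsyotezu]

1 Medial Vowel Deletion: [hizyotedu] → [hzyotedu]
2 Stop Lenition: [hzyotedu] → [hzyotezu]
3 Progressive Voicing Assimilation: [hzyotezu] → [hsyotezu]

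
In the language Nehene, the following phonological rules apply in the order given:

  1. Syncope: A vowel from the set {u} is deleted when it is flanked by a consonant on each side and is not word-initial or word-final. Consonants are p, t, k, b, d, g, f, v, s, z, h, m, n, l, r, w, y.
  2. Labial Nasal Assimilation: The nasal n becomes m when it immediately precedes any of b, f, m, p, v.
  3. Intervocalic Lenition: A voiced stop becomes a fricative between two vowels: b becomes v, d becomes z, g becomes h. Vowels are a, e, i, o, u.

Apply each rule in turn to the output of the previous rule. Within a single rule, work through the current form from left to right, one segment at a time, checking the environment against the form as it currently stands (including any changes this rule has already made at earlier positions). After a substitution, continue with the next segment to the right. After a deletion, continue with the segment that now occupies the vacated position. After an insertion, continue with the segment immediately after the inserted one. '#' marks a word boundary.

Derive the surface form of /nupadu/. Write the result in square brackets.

1 Syncope: [nupadu] → [npadu]
2 Labial Nasal Assimilation: [npadu] → [mpadu]
3 Intervocalic Lenition: [mpadu] → [mpazu]

[mpazu]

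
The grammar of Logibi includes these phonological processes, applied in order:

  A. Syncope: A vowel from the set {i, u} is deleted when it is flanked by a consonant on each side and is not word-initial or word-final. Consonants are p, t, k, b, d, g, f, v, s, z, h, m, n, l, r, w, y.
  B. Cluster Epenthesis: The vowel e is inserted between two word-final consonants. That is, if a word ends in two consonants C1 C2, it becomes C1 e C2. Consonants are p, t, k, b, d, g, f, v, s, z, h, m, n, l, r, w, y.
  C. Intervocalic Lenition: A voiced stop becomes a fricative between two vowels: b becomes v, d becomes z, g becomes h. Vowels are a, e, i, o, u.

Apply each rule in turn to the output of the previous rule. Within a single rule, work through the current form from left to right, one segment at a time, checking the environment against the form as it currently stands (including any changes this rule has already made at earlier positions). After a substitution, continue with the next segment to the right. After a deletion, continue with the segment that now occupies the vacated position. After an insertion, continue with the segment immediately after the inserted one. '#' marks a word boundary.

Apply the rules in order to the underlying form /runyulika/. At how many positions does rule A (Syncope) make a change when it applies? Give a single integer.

3

A Syncope: [runyulika] → [rnylka]
B Cluster Epenthesis: no change — [rnylka]
C Intervocalic Lenition: no change — [rnylka]
Rule A changed 3 position(s).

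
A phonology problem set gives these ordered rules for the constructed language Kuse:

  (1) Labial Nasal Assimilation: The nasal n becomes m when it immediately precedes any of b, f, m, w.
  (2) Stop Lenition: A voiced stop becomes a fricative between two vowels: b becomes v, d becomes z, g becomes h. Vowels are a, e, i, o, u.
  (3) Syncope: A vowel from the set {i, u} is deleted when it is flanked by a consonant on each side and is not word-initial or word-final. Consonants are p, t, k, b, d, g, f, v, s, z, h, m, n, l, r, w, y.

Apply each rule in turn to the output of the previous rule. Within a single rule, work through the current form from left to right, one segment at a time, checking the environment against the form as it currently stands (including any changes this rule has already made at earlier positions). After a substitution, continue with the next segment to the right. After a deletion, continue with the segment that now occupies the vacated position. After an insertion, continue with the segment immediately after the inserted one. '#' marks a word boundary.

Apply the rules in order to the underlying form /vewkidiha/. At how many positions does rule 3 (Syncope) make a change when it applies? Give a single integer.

(1) Labial Nasal Assimilation: no change — [vewkidiha]
(2) Stop Lenition: [vewkidiha] → [vewkiziha]
(3) Syncope: [vewkiziha] → [vewkzha]
Rule 3 changed 2 position(s).

2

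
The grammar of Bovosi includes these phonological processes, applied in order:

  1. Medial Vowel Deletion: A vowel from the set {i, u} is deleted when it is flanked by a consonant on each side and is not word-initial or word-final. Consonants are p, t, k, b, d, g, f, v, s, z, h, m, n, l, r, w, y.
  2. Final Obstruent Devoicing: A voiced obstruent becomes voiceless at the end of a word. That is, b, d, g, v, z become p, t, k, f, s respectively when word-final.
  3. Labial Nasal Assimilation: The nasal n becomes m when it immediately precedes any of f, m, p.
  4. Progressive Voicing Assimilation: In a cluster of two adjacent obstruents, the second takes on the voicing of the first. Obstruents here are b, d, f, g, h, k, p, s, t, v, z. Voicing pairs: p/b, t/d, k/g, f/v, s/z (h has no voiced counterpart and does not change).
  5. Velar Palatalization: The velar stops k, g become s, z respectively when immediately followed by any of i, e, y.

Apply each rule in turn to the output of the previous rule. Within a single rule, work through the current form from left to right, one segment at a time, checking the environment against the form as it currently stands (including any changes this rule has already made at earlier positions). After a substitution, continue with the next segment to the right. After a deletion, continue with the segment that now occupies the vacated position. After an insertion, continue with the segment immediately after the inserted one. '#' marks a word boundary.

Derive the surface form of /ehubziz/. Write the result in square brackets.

[ehpss]

1 Medial Vowel Deletion: [ehubziz] → [ehbzz]
2 Final Obstruent Devoicing: [ehbzz] → [ehbzs]
3 Labial Nasal Assimilation: no change — [ehbzs]
4 Progressive Voicing Assimilation: [ehbzs] → [ehpss]
5 Velar Palatalization: no change — [ehpss]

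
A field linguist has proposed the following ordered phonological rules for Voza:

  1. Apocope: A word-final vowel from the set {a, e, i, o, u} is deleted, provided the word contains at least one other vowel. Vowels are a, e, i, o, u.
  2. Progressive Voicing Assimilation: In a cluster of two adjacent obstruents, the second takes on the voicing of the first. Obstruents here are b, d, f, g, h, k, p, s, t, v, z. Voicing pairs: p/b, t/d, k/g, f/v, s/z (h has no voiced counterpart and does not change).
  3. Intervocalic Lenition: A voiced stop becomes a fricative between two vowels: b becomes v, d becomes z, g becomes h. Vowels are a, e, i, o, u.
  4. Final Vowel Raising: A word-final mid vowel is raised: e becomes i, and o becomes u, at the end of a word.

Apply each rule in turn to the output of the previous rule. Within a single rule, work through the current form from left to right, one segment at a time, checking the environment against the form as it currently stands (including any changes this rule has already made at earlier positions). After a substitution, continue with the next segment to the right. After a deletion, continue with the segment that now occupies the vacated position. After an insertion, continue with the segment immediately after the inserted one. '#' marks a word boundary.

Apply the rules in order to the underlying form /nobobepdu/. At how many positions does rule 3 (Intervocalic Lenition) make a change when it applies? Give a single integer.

2

1 Apocope: [nobobepdu] → [nobobepd]
2 Progressive Voicing Assimilation: [nobobepd] → [nobobept]
3 Intervocalic Lenition: [nobobept] → [novovept]
4 Final Vowel Raising: no change — [novovept]
Rule 3 changed 2 position(s).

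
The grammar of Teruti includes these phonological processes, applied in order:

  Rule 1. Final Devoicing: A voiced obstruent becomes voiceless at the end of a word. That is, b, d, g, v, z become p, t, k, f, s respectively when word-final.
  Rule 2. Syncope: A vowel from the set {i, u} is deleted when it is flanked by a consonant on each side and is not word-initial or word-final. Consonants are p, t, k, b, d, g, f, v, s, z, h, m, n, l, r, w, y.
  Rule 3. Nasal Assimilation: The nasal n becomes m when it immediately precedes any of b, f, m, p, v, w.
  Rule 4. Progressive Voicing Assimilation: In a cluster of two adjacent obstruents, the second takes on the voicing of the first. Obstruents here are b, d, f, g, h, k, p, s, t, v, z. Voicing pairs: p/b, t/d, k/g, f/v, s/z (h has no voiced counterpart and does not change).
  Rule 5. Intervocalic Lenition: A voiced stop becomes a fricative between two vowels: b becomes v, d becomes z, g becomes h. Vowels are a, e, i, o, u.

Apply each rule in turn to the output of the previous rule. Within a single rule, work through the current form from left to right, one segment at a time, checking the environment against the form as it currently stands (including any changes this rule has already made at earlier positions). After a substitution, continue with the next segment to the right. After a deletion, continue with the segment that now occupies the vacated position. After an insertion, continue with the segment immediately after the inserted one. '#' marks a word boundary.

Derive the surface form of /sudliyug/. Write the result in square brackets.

[stlyk]

Rule 1 Final Devoicing: [sudliyug] → [sudliyuk]
Rule 2 Syncope: [sudliyuk] → [sdlyk]
Rule 3 Nasal Assimilation: no change — [sdlyk]
Rule 4 Progressive Voicing Assimilation: [sdlyk] → [stlyk]
Rule 5 Intervocalic Lenition: no change — [stlyk]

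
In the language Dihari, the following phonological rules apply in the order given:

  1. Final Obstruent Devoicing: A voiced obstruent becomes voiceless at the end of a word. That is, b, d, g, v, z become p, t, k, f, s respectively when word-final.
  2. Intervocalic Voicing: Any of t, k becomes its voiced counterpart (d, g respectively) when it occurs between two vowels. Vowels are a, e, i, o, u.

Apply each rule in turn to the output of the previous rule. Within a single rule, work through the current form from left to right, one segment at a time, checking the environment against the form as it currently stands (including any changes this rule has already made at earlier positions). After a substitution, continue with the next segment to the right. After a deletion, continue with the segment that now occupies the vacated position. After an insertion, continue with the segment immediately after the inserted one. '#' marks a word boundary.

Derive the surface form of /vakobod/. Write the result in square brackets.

1 Final Obstruent Devoicing: [vakobod] → [vakobot]
2 Intervocalic Voicing: [vakobot] → [vagobot]

[vagobot]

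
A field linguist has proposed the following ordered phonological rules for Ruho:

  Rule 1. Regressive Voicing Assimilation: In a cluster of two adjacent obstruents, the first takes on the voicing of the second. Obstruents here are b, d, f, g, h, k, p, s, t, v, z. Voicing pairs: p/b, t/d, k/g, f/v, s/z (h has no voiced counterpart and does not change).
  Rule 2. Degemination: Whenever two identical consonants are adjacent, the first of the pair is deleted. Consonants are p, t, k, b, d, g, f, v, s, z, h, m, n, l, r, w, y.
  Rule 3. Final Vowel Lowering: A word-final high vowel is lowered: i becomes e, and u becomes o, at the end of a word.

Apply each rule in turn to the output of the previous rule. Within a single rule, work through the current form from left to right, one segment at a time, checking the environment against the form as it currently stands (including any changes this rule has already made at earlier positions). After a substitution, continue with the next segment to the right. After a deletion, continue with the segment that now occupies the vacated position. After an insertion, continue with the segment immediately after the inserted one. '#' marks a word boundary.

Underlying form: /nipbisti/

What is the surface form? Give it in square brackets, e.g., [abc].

Rule 1 Regressive Voicing Assimilation: [nipbisti] → [nibbisti]
Rule 2 Degemination: [nibbisti] → [nibisti]
Rule 3 Final Vowel Lowering: [nibisti] → [nibiste]

[nibiste]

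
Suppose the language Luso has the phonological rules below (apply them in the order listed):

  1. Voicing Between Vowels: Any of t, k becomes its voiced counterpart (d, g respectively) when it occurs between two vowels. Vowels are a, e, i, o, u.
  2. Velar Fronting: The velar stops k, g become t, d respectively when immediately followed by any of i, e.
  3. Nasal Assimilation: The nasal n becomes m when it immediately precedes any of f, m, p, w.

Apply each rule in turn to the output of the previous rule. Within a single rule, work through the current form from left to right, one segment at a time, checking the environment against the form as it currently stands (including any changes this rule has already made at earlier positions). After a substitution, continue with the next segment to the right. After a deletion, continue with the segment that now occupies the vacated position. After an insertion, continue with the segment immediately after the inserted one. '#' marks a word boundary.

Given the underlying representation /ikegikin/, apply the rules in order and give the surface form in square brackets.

[idedidin]

1 Voicing Between Vowels: [ikegikin] → [igegigin]
2 Velar Fronting: [igegigin] → [idedidin]
3 Nasal Assimilation: no change — [idedidin]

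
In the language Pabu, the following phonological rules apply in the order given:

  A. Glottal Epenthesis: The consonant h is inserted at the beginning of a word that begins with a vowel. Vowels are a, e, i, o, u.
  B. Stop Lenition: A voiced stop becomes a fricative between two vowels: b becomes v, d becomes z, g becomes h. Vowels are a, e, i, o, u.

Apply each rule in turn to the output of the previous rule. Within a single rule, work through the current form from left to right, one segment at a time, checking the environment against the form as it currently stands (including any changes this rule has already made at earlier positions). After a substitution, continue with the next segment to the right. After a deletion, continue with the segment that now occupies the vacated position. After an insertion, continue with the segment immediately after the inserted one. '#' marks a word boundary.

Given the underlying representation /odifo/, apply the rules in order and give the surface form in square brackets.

A Glottal Epenthesis: [odifo] → [hodifo]
B Stop Lenition: [hodifo] → [hozifo]

[hozifo]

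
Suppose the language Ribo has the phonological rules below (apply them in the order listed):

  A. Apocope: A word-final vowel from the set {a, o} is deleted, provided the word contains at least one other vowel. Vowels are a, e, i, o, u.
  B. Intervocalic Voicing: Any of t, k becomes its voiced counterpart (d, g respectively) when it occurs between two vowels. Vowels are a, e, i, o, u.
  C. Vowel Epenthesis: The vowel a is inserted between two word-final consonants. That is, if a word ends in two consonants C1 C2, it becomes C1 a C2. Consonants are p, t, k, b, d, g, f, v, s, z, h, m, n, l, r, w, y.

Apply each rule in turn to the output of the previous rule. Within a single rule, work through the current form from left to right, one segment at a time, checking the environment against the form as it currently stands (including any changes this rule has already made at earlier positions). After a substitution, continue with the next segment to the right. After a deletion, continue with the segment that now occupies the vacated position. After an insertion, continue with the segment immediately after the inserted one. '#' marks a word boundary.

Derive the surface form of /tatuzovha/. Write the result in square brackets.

A Apocope: [tatuzovha] → [tatuzovh]
B Intervocalic Voicing: [tatuzovh] → [taduzovh]
C Vowel Epenthesis: [taduzovh] → [taduzovah]

[taduzovah]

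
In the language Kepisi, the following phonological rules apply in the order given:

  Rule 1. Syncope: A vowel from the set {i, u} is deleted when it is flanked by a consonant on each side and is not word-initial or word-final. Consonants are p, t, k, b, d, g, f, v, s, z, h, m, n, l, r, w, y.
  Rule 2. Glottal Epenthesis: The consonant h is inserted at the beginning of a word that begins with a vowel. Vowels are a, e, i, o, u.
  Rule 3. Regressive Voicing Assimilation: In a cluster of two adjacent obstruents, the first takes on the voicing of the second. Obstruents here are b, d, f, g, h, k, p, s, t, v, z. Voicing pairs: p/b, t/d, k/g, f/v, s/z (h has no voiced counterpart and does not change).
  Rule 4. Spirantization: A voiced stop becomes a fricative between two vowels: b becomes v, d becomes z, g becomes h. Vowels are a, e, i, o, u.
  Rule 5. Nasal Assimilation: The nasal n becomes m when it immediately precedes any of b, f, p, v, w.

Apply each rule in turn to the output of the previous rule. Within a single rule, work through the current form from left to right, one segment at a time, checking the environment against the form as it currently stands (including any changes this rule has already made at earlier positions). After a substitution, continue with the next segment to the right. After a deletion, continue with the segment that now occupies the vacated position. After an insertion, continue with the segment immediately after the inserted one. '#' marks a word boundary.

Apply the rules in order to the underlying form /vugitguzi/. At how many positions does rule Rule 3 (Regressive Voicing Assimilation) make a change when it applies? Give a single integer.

Rule 1 Syncope: [vugitguzi] → [vgtgzi]
Rule 2 Glottal Epenthesis: no change — [vgtgzi]
Rule 3 Regressive Voicing Assimilation: [vgtgzi] → [vkdgzi]
Rule 4 Spirantization: no change — [vkdgzi]
Rule 5 Nasal Assimilation: no change — [vkdgzi]
Rule Rule 3 changed 2 position(s).

2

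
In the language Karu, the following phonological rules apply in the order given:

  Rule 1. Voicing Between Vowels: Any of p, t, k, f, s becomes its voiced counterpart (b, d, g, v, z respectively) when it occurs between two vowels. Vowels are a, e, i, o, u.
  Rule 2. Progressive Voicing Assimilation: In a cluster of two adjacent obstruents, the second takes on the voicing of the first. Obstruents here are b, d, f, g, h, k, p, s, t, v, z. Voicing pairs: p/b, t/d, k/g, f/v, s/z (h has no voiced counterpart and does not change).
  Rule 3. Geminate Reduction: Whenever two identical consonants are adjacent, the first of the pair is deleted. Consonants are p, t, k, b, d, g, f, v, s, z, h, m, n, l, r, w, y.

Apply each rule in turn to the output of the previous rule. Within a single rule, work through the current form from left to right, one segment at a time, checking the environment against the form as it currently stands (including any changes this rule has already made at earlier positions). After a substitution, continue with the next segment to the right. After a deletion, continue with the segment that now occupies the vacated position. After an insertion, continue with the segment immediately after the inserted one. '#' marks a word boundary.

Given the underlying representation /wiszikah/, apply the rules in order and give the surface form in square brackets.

[wisigah]

Rule 1 Voicing Between Vowels: [wiszikah] → [wiszigah]
Rule 2 Progressive Voicing Assimilation: [wiszigah] → [wissigah]
Rule 3 Geminate Reduction: [wissigah] → [wisigah]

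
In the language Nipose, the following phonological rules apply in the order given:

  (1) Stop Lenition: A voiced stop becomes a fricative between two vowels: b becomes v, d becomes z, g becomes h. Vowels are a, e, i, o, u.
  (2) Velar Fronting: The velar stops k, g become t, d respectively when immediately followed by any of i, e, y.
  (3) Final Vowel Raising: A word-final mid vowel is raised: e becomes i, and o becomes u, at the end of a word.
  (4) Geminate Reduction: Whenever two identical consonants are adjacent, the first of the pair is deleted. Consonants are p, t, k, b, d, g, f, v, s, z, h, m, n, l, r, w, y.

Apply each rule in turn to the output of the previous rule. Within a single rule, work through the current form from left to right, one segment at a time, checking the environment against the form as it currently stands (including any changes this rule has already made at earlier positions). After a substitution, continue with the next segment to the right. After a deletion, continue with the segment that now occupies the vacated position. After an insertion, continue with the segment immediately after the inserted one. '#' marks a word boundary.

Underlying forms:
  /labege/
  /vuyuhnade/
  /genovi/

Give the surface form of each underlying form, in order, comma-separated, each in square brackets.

[lavehi], [vuyuhnazi], [denovi]

/labege/:
  (1) Stop Lenition: [labege] → [lavehe]
  (2) Velar Fronting: no change — [lavehe]
  (3) Final Vowel Raising: [lavehe] → [lavehi]
  (4) Geminate Reduction: no change — [lavehi]
/vuyuhnade/:
  (1) Stop Lenition: [vuyuhnade] → [vuyuhnaze]
  (2) Velar Fronting: no change — [vuyuhnaze]
  (3) Final Vowel Raising: [vuyuhnaze] → [vuyuhnazi]
  (4) Geminate Reduction: no change — [vuyuhnazi]
/genovi/:
  (1) Stop Lenition: no change — [genovi]
  (2) Velar Fronting: [genovi] → [denovi]
  (3) Final Vowel Raising: no change — [denovi]
  (4) Geminate Reduction: no change — [denovi]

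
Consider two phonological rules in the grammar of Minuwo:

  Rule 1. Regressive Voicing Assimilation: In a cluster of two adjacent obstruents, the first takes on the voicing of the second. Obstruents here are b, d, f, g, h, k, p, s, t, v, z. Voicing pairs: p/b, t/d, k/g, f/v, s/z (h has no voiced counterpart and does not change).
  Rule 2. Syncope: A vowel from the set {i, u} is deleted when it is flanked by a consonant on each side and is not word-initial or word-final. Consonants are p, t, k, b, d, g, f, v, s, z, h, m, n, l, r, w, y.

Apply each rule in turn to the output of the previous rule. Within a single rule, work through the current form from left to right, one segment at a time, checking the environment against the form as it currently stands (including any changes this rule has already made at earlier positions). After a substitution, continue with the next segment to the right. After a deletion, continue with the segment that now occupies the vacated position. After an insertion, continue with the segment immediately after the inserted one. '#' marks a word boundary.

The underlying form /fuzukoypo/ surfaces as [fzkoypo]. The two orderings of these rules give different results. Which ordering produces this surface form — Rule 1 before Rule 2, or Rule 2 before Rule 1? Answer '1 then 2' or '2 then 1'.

1 then 2

Order 1 then 2:
  1 Regressive Voicing Assimilation: no change — [fuzukoypo]
  2 Syncope: [fuzukoypo] → [fzkoypo]
  result: [fzkoypo]
Order 2 then 1:
  2 Syncope: [fuzukoypo] → [fzkoypo]
  1 Regressive Voicing Assimilation: [fzkoypo] → [vskoypo]
  result: [vskoypo]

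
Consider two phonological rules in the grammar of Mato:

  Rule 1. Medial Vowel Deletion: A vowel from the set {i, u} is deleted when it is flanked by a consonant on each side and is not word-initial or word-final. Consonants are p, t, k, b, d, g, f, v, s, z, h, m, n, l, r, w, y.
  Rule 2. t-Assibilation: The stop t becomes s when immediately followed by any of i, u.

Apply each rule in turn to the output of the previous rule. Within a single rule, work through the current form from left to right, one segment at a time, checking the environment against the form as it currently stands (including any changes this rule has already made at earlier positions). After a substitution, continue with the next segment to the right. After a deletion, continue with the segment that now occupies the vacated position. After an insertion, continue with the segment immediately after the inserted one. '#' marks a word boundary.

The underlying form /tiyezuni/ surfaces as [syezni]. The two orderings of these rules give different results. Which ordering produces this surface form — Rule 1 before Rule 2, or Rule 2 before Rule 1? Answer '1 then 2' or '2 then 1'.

2 then 1

Order 1 then 2:
  1 Medial Vowel Deletion: [tiyezuni] → [tyezni]
  2 t-Assibilation: no change — [tyezni]
  result: [tyezni]
Order 2 then 1:
  2 t-Assibilation: [tiyezuni] → [siyezuni]
  1 Medial Vowel Deletion: [siyezuni] → [syezni]
  result: [syezni]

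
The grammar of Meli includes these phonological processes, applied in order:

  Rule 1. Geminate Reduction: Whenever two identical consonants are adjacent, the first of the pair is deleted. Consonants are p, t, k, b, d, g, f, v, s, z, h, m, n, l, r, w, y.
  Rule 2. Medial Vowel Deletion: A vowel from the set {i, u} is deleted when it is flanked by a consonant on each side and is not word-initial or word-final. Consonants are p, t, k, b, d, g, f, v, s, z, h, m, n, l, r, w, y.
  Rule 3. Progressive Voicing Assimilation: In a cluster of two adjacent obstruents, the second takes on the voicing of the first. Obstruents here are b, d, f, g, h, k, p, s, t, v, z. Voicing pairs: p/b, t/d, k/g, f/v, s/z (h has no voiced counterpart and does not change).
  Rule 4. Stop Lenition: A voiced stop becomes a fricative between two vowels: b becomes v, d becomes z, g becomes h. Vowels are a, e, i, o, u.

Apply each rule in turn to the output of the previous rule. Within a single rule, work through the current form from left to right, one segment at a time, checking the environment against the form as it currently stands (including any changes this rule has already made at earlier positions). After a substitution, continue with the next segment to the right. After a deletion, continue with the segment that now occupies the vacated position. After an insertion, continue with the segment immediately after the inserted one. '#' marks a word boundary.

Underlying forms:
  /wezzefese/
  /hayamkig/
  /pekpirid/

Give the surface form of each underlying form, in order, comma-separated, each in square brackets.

/wezzefese/:
  Rule 1 Geminate Reduction: [wezzefese] → [wezefese]
  Rule 2 Medial Vowel Deletion: no change — [wezefese]
  Rule 3 Progressive Voicing Assimilation: no change — [wezefese]
  Rule 4 Stop Lenition: no change — [wezefese]
/hayamkig/:
  Rule 1 Geminate Reduction: no change — [hayamkig]
  Rule 2 Medial Vowel Deletion: [hayamkig] → [hayamkg]
  Rule 3 Progressive Voicing Assimilation: [hayamkg] → [hayamkk]
  Rule 4 Stop Lenition: no change — [hayamkk]
/pekpirid/:
  Rule 1 Geminate Reduction: no change — [pekpirid]
  Rule 2 Medial Vowel Deletion: [pekpirid] → [pekprd]
  Rule 3 Progressive Voicing Assimilation: no change — [pekprd]
  Rule 4 Stop Lenition: no change — [pekprd]

[wezefese], [hayamkk], [pekprd]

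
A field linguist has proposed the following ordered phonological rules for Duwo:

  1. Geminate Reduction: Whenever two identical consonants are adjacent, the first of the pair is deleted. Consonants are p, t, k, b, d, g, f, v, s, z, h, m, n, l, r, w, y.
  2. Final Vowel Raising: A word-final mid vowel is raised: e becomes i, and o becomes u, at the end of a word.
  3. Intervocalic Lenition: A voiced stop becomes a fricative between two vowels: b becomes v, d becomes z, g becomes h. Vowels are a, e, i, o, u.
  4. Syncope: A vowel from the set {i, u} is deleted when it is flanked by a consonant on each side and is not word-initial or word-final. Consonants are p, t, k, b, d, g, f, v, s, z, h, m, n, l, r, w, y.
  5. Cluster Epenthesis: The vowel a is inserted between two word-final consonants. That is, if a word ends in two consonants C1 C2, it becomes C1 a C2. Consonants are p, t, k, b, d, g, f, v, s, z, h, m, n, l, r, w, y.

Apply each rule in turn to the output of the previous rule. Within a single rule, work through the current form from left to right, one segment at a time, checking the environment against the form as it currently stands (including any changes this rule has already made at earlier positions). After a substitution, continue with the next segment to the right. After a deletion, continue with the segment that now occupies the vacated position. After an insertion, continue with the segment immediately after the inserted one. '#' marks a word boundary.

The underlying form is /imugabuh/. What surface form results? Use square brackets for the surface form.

1 Geminate Reduction: no change — [imugabuh]
2 Final Vowel Raising: no change — [imugabuh]
3 Intervocalic Lenition: [imugabuh] → [imuhavuh]
4 Syncope: [imuhavuh] → [imhavh]
5 Cluster Epenthesis: [imhavh] → [imhavah]

[imhavah]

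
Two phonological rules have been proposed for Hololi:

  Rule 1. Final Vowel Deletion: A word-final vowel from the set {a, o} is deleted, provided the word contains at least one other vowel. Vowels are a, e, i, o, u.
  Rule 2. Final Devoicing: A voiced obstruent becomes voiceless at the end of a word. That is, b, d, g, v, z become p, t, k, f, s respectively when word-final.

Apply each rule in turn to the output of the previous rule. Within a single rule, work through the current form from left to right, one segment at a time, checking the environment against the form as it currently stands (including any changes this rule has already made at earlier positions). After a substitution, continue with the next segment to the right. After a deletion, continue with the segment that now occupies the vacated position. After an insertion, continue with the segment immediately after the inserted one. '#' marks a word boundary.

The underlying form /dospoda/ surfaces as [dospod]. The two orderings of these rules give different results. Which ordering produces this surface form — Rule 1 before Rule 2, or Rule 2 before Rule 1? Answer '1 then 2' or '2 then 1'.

Order 1 then 2:
  1 Final Vowel Deletion: [dospoda] → [dospod]
  2 Final Devoicing: [dospod] → [dospot]
  result: [dospot]
Order 2 then 1:
  2 Final Devoicing: no change — [dospoda]
  1 Final Vowel Deletion: [dospoda] → [dospod]
  result: [dospod]

2 then 1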